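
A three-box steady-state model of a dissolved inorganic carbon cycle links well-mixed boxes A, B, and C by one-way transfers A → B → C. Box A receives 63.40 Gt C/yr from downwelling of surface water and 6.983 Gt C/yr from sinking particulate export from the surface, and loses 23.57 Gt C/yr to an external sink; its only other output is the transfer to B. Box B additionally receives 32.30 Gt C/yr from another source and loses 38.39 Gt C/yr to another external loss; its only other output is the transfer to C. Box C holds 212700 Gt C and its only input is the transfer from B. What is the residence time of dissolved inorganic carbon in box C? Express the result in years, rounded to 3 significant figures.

5220 yr

Box A: F(A→B) = (63.40 + 6.983) − 23.57 = 46.813 Gt C/yr.
Box B: F(B→C) = (46.813 + 32.30) − 38.39 = 40.723 Gt C/yr.
Box C throughput = its input = 40.723 Gt C/yr; τ = 212700 / 40.723 = 5223 yr.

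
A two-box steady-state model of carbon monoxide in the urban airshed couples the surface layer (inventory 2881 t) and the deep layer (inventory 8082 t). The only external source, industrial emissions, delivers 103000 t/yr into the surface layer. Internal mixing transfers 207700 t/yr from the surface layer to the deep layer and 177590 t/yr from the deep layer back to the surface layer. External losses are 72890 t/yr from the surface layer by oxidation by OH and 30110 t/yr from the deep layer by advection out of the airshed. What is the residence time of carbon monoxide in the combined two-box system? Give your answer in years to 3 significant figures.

0.106 yr

Residence time in the combined system uses the total inventory and the total *external* removal — internal exchanges between the two boxes cancel.
M_total = 2881 + 8082 = 10963 t.
ΣF_external_out = 72890 + 30110 = 103000 t/yr.
τ = M_total / ΣF_ext = 10963 / 103000 = 0.1064 yr.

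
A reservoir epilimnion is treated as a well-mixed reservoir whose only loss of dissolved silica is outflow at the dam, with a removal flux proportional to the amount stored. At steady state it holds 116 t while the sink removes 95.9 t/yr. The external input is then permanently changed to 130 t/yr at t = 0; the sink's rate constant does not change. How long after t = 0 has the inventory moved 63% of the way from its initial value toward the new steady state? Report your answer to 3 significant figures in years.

τ = M₀/F₀ = 116/95.9 = 1.210 yr.
The remaining gap fraction is e^(−t/τ); 63% covered ⇒ e^(−t/τ) = 0.370.
t = −τ ln(0.370) = 1.210 × 0.9943 = 1.203 yr.

1.20 yr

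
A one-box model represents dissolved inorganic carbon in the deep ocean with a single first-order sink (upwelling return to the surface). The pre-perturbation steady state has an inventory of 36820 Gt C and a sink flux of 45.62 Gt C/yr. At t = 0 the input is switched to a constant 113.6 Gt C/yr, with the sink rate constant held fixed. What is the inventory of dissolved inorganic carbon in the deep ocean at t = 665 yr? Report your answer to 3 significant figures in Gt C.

67600 Gt C

The sink rate constant is k = F₀/M₀ = 45.62/36820 = 0.001239 yr⁻¹.
Solving dM/dt = F₁ − kM with M(0) = M₀ gives M(t) = F₁/k + (M₀ − F₁/k)·e^(−kt).
F₁/k = 113.6/0.001239 = 91687 Gt C; kt = 0.001239 × 665 = 0.8239, e^(−kt) = 0.4387.
M(665) = 91687 + (36820 − 91687) × 0.4387 = 91687 − 24070 = 67617 Gt C.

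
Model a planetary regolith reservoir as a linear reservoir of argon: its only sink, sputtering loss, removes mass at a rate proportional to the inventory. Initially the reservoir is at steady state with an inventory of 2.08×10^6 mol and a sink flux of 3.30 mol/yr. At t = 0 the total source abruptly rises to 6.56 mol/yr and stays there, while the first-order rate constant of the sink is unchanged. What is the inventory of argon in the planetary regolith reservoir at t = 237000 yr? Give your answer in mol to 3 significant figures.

Residence time τ = M₀/F₀ = 630300 yr. The eventual steady state is M_∞ = M₀·(F₁/F₀) = 2.08×10^6 × 6.56/3.30 = 4.1348×10^6 mol.
The anomaly ΔM(t) = M(t) − M_∞ decays as ΔM₀·e^(−t/τ) with ΔM₀ = 2.08×10^6 − 4.1348×10^6 = −2.055×10^6 mol.
At t = 237000 yr, e^(−t/τ) = e^(−0.3760) = 0.6866, so ΔM = −1.411×10^6 mol and M = 4.1348×10^6 − 1.411×10^6 = 2.7240×10^6 mol.

2.72×10^6 mol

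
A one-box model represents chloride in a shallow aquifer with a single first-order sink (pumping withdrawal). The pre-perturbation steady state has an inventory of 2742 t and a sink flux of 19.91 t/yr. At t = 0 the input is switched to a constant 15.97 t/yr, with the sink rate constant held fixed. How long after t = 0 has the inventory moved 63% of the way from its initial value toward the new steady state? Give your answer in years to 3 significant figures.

137 yr

τ = M₀/F₀ = 2742/19.91 = 137.7 yr.
The remaining gap fraction is e^(−t/τ); 63% covered ⇒ e^(−t/τ) = 0.370.
t = −τ ln(0.370) = 137.7 × 0.9943 = 136.9 yr.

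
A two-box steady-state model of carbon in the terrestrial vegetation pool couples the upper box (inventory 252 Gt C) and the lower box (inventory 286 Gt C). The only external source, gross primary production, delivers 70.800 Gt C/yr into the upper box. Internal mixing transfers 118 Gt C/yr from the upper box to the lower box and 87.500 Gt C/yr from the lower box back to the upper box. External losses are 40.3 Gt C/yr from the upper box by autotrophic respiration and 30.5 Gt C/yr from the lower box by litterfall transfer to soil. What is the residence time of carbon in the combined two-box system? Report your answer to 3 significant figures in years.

7.60 yr

Residence time in the combined system uses the total inventory and the total *external* removal — internal exchanges between the two boxes cancel.
M_total = 252 + 286 = 538.00 Gt C.
ΣF_external_out = 40.3 + 30.5 = 70.800 Gt C/yr.
τ = M_total / ΣF_ext = 538.00 / 70.800 = 7.599 yr.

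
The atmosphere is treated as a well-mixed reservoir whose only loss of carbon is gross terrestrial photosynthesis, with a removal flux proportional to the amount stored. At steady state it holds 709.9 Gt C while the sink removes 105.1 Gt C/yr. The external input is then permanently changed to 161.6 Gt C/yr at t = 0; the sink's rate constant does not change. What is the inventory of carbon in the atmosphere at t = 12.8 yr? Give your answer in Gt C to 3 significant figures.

1030 Gt C

τ = M₀/F₀ = 709.9/105.1 = 6.755 yr; rate constant k = 1/τ.
New steady state M_∞ = F₁/k = F₁·τ = 161.6 × 6.755 = 1091.5 Gt C.
M(t) = M_∞ + (M₀ − M_∞)·e^(−t/τ); t/τ = 12.8/6.755 = 1.895, so e^(−t/τ) = 0.1503.
M(t) = 1091.5 − 381.6 × 0.1503 = 1034.2 Gt C.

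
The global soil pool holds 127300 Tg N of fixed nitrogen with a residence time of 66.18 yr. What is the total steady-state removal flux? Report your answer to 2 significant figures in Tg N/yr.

1900 Tg N/yr

F = M / τ = 127300 / 66.18 = 1924 Tg N/yr.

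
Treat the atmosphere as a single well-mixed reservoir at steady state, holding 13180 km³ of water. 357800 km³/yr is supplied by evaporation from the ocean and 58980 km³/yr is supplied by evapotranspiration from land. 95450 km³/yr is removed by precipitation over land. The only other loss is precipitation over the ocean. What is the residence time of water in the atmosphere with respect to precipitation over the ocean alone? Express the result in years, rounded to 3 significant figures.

0.0410 yr

At steady state ΣF_in = ΣF_out.
ΣF_in = 357800 + 58980 = 416780 km³/yr.
Precipitation over the ocean flux = ΣF_in − (95450) = 416780 − 95450 = 321300 km³/yr.
τ = M / F = 13180 / 321300 = 0.04102 yr.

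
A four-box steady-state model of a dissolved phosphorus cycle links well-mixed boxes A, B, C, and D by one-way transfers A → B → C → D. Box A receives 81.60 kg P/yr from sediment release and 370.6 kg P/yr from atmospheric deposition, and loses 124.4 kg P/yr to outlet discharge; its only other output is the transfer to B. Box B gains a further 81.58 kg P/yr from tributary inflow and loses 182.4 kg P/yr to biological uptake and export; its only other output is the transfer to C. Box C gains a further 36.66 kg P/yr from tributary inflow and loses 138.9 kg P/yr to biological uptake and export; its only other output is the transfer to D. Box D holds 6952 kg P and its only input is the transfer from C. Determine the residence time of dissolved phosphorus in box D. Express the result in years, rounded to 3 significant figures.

55.7 yr

Box A: F(A→B) = (81.60 + 370.6) − 124.4 = 327.80 kg P/yr.
Box B: F(B→C) = (327.80 + 81.58) − 182.4 = 226.98 kg P/yr.
Box C: F(C→D) = (226.98 + 36.66) − 138.9 = 124.74 kg P/yr.
Box D throughput = its input = 124.74 kg P/yr; τ = 6952 / 124.74 = 55.73 yr.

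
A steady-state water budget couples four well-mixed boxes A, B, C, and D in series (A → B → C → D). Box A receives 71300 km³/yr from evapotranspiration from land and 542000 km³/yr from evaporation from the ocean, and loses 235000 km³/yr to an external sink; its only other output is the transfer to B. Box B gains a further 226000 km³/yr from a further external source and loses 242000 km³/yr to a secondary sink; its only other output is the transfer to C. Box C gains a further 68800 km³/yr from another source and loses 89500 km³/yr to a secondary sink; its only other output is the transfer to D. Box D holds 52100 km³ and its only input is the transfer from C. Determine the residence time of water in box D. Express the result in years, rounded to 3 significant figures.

Box A: F(A→B) = (71300 + 542000) − 235000 = 378300 km³/yr.
Box B: F(B→C) = (378300 + 226000) − 242000 = 362300 km³/yr.
Box C: F(C→D) = (362300 + 68800) − 89500 = 341600 km³/yr.
Box D throughput = its input = 341600 km³/yr; τ = 52100 / 341600 = 0.1525 yr.

0.153 yr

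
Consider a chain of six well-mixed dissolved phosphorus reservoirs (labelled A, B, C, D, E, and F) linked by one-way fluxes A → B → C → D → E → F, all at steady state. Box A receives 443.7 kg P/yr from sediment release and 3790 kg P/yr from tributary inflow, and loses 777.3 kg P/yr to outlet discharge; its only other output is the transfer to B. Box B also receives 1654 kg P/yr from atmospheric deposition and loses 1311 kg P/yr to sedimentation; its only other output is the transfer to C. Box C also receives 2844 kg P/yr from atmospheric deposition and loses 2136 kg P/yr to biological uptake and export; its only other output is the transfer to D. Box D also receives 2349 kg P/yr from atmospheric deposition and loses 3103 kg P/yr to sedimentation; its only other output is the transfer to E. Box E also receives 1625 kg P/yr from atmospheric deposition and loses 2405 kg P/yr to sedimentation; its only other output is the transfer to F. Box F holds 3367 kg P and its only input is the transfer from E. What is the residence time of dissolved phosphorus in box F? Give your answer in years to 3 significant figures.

Box A: F(A→B) = (443.7 + 3790) − 777.3 = 3456.4 kg P/yr.
Box B: F(B→C) = (3456.4 + 1654) − 1311 = 3799.4 kg P/yr.
Box C: F(C→D) = (3799.4 + 2844) − 2136 = 4507.4 kg P/yr.
Box D: F(D→E) = (4507.4 + 2349) − 3103 = 3753.4 kg P/yr.
Box E: F(E→F) = (3753.4 + 1625) − 2405 = 2973.4 kg P/yr.
Box F throughput = its input = 2973.4 kg P/yr; τ = 3367 / 2973.4 = 1.132 yr.

1.13 yr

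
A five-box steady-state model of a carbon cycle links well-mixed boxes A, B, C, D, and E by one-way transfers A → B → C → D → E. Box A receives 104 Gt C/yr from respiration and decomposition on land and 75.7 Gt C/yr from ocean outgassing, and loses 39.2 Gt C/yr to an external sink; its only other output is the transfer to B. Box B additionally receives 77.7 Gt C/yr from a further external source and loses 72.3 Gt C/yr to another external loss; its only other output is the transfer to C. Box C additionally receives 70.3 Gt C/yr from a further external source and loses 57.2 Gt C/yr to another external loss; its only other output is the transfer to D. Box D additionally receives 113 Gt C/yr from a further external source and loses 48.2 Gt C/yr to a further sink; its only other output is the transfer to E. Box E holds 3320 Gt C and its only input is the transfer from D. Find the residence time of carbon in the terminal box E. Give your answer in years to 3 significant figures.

Box A: F(A→B) = (104 + 75.7) − 39.2 = 140.50 Gt C/yr.
Box B: F(B→C) = (140.50 + 77.7) − 72.3 = 145.90 Gt C/yr.
Box C: F(C→D) = (145.90 + 70.3) − 57.2 = 159.00 Gt C/yr.
Box D: F(D→E) = (159.00 + 113) − 48.2 = 223.80 Gt C/yr.
Box E throughput = its input = 223.80 Gt C/yr; τ = 3320 / 223.80 = 14.83 yr.

14.8 yr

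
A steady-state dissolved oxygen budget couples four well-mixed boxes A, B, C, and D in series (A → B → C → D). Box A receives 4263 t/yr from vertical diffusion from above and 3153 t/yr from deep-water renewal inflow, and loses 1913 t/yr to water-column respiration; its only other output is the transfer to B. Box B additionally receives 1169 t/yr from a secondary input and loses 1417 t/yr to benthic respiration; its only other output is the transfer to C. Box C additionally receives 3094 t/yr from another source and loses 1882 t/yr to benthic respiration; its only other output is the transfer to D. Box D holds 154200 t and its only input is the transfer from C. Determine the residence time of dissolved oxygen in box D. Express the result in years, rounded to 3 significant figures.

23.8 yr

Box A: F(A→B) = (4263 + 3153) − 1913 = 5503.0 t/yr.
Box B: F(B→C) = (5503.0 + 1169) − 1417 = 5255.0 t/yr.
Box C: F(C→D) = (5255.0 + 3094) − 1882 = 6467.0 t/yr.
Box D throughput = its input = 6467.0 t/yr; τ = 154200 / 6467.0 = 23.84 yr.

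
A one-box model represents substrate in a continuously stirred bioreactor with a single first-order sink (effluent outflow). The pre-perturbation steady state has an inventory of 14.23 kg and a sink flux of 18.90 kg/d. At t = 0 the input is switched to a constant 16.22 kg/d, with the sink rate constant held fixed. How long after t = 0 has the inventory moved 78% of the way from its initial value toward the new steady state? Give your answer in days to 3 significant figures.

τ = M₀/F₀ = 14.23/18.90 = 0.7529 d.
The remaining gap fraction is e^(−t/τ); 78% covered ⇒ e^(−t/τ) = 0.220.
t = −τ ln(0.220) = 0.7529 × 1.514 = 1.140 d.

1.14 d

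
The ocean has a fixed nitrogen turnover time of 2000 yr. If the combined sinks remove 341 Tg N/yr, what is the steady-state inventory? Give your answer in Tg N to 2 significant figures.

τ = M/F ⇒ M = τ × F = 2000 × 341 = 682000 Tg N.

680000 Tg N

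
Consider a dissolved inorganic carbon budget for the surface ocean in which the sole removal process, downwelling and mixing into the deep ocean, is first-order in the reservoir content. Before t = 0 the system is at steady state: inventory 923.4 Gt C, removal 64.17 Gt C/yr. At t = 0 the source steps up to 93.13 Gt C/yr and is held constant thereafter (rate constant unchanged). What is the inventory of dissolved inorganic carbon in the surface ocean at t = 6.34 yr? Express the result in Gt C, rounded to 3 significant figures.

Residence time τ = M₀/F₀ = 14.39 yr. The eventual steady state is M_∞ = M₀·(F₁/F₀) = 923.4 × 93.13/64.17 = 1340.1 Gt C.
The anomaly ΔM(t) = M(t) − M_∞ decays as ΔM₀·e^(−t/τ) with ΔM₀ = 923.4 − 1340.1 = −416.7 Gt C.
At t = 6.34 yr, e^(−t/τ) = e^(−0.4406) = 0.6437, so ΔM = −268.2 Gt C and M = 1340.1 − 268.2 = 1071.9 Gt C.

1070 Gt C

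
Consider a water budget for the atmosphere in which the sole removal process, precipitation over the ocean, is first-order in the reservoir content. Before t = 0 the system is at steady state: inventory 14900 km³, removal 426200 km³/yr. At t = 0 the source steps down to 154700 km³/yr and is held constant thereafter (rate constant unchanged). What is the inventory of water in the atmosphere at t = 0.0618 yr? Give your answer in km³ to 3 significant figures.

7030 km³

Residence time τ = M₀/F₀ = 0.03496 yr. The eventual steady state is M_∞ = M₀·(F₁/F₀) = 14900 × 154700/426200 = 5408.3 km³.
The anomaly ΔM(t) = M(t) − M_∞ decays as ΔM₀·e^(−t/τ) with ΔM₀ = 14900 − 5408.3 = 9492 km³.
At t = 0.0618 yr, e^(−t/τ) = e^(−1.768) = 0.1707, so ΔM = 1620 km³ and M = 5408.3 + 1620 = 7028.8 km³.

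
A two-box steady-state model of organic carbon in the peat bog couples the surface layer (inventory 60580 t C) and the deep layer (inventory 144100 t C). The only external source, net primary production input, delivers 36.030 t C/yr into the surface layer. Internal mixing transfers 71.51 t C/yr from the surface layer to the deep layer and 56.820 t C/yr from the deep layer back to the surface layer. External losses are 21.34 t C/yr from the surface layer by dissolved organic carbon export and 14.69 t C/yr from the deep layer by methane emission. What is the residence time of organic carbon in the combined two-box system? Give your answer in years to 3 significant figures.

5680 yr

For the system as a whole, the A↔B exchange is internal and contributes nothing to the throughput; only the external sinks remove mass.
M_total = 60580 + 144100 = 204680 t C.
ΣF_external_out = 21.34 + 14.69 = 36.030 t C/yr.
τ = M_total / ΣF_ext = 204680 / 36.030 = 5681 yr.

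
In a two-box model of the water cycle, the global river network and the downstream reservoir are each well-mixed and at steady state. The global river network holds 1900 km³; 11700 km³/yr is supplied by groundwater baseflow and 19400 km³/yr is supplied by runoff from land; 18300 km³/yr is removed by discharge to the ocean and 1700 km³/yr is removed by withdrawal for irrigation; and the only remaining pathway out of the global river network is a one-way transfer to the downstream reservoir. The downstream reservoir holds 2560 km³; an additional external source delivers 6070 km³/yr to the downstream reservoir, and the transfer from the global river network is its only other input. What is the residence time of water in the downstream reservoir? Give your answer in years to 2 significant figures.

0.15 yr

Balance the global river network: ΣF_in = 11700 + 19400 = 31100 km³/yr.
Transfer to the downstream reservoir = ΣF_in − (18300 + 1700) = 11100 km³/yr.
Total input to the downstream reservoir = 11100 + 6070 = 17170 km³/yr; at steady state this equals its total output.
τ = M / F = 2560 / 17170 = 0.1491 yr.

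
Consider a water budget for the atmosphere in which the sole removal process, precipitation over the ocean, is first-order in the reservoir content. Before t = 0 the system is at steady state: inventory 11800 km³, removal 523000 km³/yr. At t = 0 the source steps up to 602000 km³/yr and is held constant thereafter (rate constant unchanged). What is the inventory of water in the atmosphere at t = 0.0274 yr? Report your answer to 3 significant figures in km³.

13100 km³

Residence time τ = M₀/F₀ = 0.02256 yr. The eventual steady state is M_∞ = M₀·(F₁/F₀) = 11800 × 602000/523000 = 13582 km³.
The anomaly ΔM(t) = M(t) − M_∞ decays as ΔM₀·e^(−t/τ) with ΔM₀ = 11800 − 13582 = −1782 km³.
At t = 0.0274 yr, e^(−t/τ) = e^(−1.214) = 0.2969, so ΔM = −529.2 km³ and M = 13582 − 529.2 = 13053 km³.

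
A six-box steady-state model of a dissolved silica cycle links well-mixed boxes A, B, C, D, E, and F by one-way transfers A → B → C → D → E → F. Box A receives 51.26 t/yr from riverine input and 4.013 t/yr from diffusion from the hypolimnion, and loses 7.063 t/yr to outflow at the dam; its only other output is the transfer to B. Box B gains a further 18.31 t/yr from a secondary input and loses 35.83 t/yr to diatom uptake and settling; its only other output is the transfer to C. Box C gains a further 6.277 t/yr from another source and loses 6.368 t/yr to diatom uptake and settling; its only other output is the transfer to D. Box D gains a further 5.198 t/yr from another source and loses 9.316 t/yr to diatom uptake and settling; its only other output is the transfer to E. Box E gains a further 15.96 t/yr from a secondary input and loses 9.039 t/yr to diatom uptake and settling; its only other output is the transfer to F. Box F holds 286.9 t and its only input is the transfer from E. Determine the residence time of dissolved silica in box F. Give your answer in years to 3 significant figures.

Box A: F(A→B) = (51.26 + 4.013) − 7.063 = 48.210 t/yr.
Box B: F(B→C) = (48.210 + 18.31) − 35.83 = 30.690 t/yr.
Box C: F(C→D) = (30.690 + 6.277) − 6.368 = 30.599 t/yr.
Box D: F(D→E) = (30.599 + 5.198) − 9.316 = 26.481 t/yr.
Box E: F(E→F) = (26.481 + 15.96) − 9.039 = 33.402 t/yr.
Box F throughput = its input = 33.402 t/yr; τ = 286.9 / 33.402 = 8.589 yr.

8.59 yr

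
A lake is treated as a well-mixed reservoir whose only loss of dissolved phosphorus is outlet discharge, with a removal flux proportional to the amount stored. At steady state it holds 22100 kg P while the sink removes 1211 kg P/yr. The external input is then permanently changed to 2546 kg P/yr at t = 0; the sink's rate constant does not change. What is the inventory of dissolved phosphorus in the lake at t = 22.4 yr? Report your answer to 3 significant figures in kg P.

39300 kg P

τ = M₀/F₀ = 22100/1211 = 18.25 yr; rate constant k = 1/τ.
New steady state M_∞ = F₁/k = F₁·τ = 2546 × 18.25 = 46463 kg P.
M(t) = M_∞ + (M₀ − M_∞)·e^(−t/τ); t/τ = 22.4/18.25 = 1.227, so e^(−t/τ) = 0.2930.
M(t) = 46463 − 24360 × 0.2930 = 39324 kg P.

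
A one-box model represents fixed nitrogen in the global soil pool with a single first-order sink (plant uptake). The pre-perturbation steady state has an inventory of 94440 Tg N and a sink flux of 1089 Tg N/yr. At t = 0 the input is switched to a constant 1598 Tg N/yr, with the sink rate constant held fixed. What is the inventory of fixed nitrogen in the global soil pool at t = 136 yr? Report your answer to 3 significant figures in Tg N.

τ = M₀/F₀ = 94440/1089 = 86.72 yr; rate constant k = 1/τ.
New steady state M_∞ = F₁/k = F₁·τ = 1598 × 86.72 = 138580 Tg N.
M(t) = M_∞ + (M₀ − M_∞)·e^(−t/τ); t/τ = 136/86.72 = 1.568, so e^(−t/τ) = 0.2084.
M(t) = 138580 − 44140 × 0.2084 = 129380 Tg N.

129000 Tg N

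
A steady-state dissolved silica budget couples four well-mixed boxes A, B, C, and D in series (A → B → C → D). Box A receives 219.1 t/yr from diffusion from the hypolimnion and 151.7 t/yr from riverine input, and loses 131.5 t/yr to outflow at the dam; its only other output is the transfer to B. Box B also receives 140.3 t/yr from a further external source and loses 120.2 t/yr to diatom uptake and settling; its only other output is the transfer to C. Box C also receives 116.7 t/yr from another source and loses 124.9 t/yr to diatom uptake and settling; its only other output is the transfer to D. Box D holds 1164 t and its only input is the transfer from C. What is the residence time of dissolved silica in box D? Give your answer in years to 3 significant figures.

Box A: F(A→B) = (219.1 + 151.7) − 131.5 = 239.30 t/yr.
Box B: F(B→C) = (239.30 + 140.3) − 120.2 = 259.40 t/yr.
Box C: F(C→D) = (259.40 + 116.7) − 124.9 = 251.20 t/yr.
Box D throughput = its input = 251.20 t/yr; τ = 1164 / 251.20 = 4.634 yr.

4.63 yr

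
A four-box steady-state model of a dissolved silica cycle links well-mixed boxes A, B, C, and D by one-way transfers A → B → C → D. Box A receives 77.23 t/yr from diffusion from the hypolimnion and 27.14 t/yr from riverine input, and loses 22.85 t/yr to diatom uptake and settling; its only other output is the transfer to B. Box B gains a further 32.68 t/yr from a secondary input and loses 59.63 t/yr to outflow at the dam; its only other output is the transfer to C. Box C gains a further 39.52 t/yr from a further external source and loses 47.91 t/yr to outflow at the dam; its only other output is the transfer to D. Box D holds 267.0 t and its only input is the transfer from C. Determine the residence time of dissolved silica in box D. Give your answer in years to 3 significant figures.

5.78 yr

Box A: F(A→B) = (77.23 + 27.14) − 22.85 = 81.520 t/yr.
Box B: F(B→C) = (81.520 + 32.68) − 59.63 = 54.570 t/yr.
Box C: F(C→D) = (54.570 + 39.52) − 47.91 = 46.180 t/yr.
Box D throughput = its input = 46.180 t/yr; τ = 267.0 / 46.180 = 5.782 yr.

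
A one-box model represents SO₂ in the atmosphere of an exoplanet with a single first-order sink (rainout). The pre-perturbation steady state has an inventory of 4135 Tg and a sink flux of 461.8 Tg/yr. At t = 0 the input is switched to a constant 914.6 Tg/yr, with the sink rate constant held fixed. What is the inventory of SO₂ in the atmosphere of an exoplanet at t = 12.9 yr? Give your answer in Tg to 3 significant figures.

The sink rate constant is k = F₀/M₀ = 461.8/4135 = 0.1117 yr⁻¹.
Solving dM/dt = F₁ − kM with M(0) = M₀ gives M(t) = F₁/k + (M₀ − F₁/k)·e^(−kt).
F₁/k = 914.6/0.1117 = 8189.4 Tg; kt = 0.1117 × 12.9 = 1.441, e^(−kt) = 0.2368.
M(12.9) = 8189.4 + (4135 − 8189.4) × 0.2368 = 8189.4 − 959.9 = 7229.5 Tg.

7230 Tg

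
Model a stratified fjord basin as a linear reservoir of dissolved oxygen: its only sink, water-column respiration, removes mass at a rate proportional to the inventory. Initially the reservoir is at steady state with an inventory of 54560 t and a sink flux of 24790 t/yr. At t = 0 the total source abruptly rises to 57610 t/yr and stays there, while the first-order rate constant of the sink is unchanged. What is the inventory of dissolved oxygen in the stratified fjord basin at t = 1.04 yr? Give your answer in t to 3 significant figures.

τ = M₀/F₀ = 54560/24790 = 2.201 yr; rate constant k = 1/τ.
New steady state M_∞ = F₁/k = F₁·τ = 57610 × 2.201 = 126790 t.
M(t) = M_∞ + (M₀ − M_∞)·e^(−t/τ); t/τ = 1.04/2.201 = 0.4725, so e^(−t/τ) = 0.6234.
M(t) = 126790 − 72230 × 0.6234 = 81762 t.

81800 t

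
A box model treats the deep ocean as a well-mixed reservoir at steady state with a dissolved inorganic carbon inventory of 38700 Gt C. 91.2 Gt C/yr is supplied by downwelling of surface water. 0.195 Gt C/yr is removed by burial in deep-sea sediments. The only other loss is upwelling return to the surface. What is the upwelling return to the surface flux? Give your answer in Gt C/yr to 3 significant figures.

91.0 Gt C/yr

At steady state ΣF_in = ΣF_out.
ΣF_in = 91.200 Gt C/yr.
Upwelling return to the surface flux = ΣF_in − (0.195) = 91.200 − 0.1950 = 91.01 Gt C/yr.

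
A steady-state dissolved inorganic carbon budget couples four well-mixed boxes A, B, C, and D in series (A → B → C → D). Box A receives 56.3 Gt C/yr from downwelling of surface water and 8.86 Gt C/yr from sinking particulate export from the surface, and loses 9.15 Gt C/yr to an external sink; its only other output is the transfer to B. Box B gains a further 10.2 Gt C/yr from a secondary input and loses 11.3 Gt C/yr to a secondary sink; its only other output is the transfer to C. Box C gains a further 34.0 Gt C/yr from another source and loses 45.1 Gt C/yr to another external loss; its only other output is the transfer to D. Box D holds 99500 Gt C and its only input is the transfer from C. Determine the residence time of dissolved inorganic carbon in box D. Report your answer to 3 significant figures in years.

2270 yr

Box A: F(A→B) = (56.3 + 8.86) − 9.15 = 56.010 Gt C/yr.
Box B: F(B→C) = (56.010 + 10.2) − 11.3 = 54.910 Gt C/yr.
Box C: F(C→D) = (54.910 + 34.0) − 45.1 = 43.810 Gt C/yr.
Box D throughput = its input = 43.810 Gt C/yr; τ = 99500 / 43.810 = 2271 yr.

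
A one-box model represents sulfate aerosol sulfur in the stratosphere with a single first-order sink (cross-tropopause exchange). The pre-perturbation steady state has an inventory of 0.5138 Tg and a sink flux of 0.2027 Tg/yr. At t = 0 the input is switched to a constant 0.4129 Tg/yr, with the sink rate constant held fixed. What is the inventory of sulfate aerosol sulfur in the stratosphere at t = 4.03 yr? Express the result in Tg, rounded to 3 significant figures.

0.938 Tg

τ = M₀/F₀ = 0.5138/0.2027 = 2.535 yr; rate constant k = 1/τ.
New steady state M_∞ = F₁/k = F₁·τ = 0.4129 × 2.535 = 1.0466 Tg.
M(t) = M_∞ + (M₀ − M_∞)·e^(−t/τ); t/τ = 4.03/2.535 = 1.590, so e^(−t/τ) = 0.2039.
M(t) = 1.0466 − 0.5328 × 0.2039 = 0.93794 Tg.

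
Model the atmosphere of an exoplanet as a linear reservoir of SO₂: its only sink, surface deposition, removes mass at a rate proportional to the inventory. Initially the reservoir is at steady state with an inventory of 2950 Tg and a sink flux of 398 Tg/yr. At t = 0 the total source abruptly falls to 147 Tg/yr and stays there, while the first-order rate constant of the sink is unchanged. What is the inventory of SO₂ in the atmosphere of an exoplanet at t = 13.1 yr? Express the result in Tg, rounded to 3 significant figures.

1410 Tg

τ = M₀/F₀ = 2950/398 = 7.412 yr; rate constant k = 1/τ.
New steady state M_∞ = F₁/k = F₁·τ = 147 × 7.412 = 1089.6 Tg.
M(t) = M_∞ + (M₀ − M_∞)·e^(−t/τ); t/τ = 13.1/7.412 = 1.767, so e^(−t/τ) = 0.1708.
M(t) = 1089.6 + 1860 × 0.1708 = 1407.3 Tg.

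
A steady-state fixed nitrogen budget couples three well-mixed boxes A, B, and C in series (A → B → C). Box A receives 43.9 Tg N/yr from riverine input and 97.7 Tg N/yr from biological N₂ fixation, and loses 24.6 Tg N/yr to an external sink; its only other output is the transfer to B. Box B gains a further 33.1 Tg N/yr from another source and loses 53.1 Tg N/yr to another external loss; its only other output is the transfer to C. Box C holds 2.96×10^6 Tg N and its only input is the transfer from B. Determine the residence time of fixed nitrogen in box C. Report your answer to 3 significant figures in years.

Box A: F(A→B) = (43.9 + 97.7) − 24.6 = 117.00 Tg N/yr.
Box B: F(B→C) = (117.00 + 33.1) − 53.1 = 97.000 Tg N/yr.
Box C throughput = its input = 97.000 Tg N/yr; τ = 2.96×10^6 / 97.000 = 30520 yr.

30500 yr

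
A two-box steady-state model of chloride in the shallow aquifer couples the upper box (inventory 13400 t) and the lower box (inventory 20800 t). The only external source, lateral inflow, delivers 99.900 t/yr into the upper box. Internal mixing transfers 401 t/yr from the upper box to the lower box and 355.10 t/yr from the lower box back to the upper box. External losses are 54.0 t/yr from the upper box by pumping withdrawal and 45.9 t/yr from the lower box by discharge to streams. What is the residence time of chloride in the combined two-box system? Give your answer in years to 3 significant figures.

342 yr

For the system as a whole, the A↔B exchange is internal and contributes nothing to the throughput; only the external sinks remove mass.
M_total = 13400 + 20800 = 34200 t.
ΣF_external_out = 54.0 + 45.9 = 99.900 t/yr.
τ = M_total / ΣF_ext = 34200 / 99.900 = 342.3 yr.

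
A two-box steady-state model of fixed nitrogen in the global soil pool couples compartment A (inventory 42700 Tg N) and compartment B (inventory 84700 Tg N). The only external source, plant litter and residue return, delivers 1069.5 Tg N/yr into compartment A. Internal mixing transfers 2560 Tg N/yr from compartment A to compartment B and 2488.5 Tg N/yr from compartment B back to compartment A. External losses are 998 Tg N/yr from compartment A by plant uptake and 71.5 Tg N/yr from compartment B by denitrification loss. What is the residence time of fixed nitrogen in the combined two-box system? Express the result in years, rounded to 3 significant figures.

For the system as a whole, the A↔B exchange is internal and contributes nothing to the throughput; only the external sinks remove mass.
M_total = 42700 + 84700 = 127400 Tg N.
ΣF_external_out = 998 + 71.5 = 1069.5 Tg N/yr.
τ = M_total / ΣF_ext = 127400 / 1069.5 = 119.1 yr.

119 yr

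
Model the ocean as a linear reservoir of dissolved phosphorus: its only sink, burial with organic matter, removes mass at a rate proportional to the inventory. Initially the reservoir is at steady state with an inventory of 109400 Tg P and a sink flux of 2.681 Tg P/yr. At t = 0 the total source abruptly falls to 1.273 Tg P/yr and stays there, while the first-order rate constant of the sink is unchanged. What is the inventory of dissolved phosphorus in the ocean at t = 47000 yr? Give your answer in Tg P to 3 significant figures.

Residence time τ = M₀/F₀ = 40810 yr. The eventual steady state is M_∞ = M₀·(F₁/F₀) = 109400 × 1.273/2.681 = 51946 Tg P.
The anomaly ΔM(t) = M(t) − M_∞ decays as ΔM₀·e^(−t/τ) with ΔM₀ = 109400 − 51946 = 57450 Tg P.
At t = 47000 yr, e^(−t/τ) = e^(−1.152) = 0.3161, so ΔM = 18160 Tg P and M = 51946 + 18160 = 70105 Tg P.

70100 Tg P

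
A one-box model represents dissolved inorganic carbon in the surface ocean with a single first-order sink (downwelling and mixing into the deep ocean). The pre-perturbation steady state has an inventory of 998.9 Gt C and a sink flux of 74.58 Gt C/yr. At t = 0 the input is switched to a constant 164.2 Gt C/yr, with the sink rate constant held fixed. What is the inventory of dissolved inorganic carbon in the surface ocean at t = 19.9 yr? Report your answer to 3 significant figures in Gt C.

1930 Gt C

The sink rate constant is k = F₀/M₀ = 74.58/998.9 = 0.07466 yr⁻¹.
Solving dM/dt = F₁ − kM with M(0) = M₀ gives M(t) = F₁/k + (M₀ − F₁/k)·e^(−kt).
F₁/k = 164.2/0.07466 = 2199.2 Gt C; kt = 0.07466 × 19.9 = 1.486, e^(−kt) = 0.2263.
M(19.9) = 2199.2 + (998.9 − 2199.2) × 0.2263 = 2199.2 − 271.7 = 1927.6 Gt C.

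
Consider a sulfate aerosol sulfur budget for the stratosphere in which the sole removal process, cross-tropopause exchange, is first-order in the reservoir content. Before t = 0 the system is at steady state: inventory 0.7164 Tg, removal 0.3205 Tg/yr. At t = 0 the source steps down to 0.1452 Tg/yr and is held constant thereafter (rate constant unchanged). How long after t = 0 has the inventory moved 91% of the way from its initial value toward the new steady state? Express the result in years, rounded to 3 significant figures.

τ = M₀/F₀ = 0.7164/0.3205 = 2.235 yr.
The remaining gap fraction is e^(−t/τ); 91% covered ⇒ e^(−t/τ) = 0.0900.
t = −τ ln(0.0900) = 2.235 × 2.408 = 5.382 yr.

5.38 yr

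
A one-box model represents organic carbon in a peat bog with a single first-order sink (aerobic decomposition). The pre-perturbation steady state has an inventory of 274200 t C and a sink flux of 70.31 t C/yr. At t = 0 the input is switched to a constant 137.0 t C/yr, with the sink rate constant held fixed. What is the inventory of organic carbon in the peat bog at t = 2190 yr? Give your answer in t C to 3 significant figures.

τ = M₀/F₀ = 274200/70.31 = 3900 yr; rate constant k = 1/τ.
New steady state M_∞ = F₁/k = F₁·τ = 137.0 × 3900 = 534280 t C.
M(t) = M_∞ + (M₀ − M_∞)·e^(−t/τ); t/τ = 2190/3900 = 0.5616, so e^(−t/τ) = 0.5703.
M(t) = 534280 − 260100 × 0.5703 = 385950 t C.

386000 t C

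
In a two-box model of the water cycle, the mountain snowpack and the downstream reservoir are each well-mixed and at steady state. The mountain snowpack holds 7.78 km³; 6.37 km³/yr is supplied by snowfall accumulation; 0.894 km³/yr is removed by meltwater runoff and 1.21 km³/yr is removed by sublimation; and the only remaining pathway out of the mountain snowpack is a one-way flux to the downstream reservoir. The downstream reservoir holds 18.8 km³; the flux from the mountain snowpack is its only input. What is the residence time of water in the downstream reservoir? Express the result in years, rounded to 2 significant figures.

4.4 yr

Balance the mountain snowpack: ΣF_in = 6.3700 km³/yr.
Flux to the downstream reservoir = ΣF_in − (0.894 + 1.21) = 4.2660 km³/yr.
At steady state the output of the downstream reservoir equals its input, 4.2660 km³/yr.
τ = M / F = 18.8 / 4.2660 = 4.407 yr.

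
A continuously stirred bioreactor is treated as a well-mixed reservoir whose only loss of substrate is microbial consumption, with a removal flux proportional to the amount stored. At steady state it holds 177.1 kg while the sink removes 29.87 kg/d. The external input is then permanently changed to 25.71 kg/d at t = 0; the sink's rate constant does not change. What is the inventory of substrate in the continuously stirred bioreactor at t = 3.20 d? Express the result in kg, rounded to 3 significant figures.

The sink rate constant is k = F₀/M₀ = 29.87/177.1 = 0.1687 d⁻¹.
Solving dM/dt = F₁ − kM with M(0) = M₀ gives M(t) = F₁/k + (M₀ − F₁/k)·e^(−kt).
F₁/k = 25.71/0.1687 = 152.44 kg; kt = 0.1687 × 3.20 = 0.5397, e^(−kt) = 0.5829.
M(3.20) = 152.44 + (177.1 − 152.44) × 0.5829 = 152.44 + 14.38 = 166.81 kg.

167 kg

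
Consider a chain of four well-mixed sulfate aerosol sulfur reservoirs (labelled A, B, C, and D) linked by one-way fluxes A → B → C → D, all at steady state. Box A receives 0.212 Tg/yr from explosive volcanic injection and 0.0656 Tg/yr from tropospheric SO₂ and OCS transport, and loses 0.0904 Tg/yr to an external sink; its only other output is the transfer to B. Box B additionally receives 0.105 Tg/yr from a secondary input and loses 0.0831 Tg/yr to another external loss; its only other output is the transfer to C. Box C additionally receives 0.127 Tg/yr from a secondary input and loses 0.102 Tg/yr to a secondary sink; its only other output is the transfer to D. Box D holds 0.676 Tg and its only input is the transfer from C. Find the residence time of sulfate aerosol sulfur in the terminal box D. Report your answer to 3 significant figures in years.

2.89 yr

Box A: F(A→B) = (0.212 + 0.0656) − 0.0904 = 0.18720 Tg/yr.
Box B: F(B→C) = (0.18720 + 0.105) − 0.0831 = 0.20910 Tg/yr.
Box C: F(C→D) = (0.20910 + 0.127) − 0.102 = 0.23410 Tg/yr.
Box D throughput = its input = 0.23410 Tg/yr; τ = 0.676 / 0.23410 = 2.888 yr.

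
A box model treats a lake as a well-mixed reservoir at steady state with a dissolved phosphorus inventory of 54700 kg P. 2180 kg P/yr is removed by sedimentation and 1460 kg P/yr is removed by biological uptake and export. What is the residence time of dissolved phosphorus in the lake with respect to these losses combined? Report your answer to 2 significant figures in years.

15 yr

Total removal = 2180 + 1460 = 3640.0 kg P/yr.
τ = M / ΣF_out = 54700 / 3640.0 = 15.03 yr.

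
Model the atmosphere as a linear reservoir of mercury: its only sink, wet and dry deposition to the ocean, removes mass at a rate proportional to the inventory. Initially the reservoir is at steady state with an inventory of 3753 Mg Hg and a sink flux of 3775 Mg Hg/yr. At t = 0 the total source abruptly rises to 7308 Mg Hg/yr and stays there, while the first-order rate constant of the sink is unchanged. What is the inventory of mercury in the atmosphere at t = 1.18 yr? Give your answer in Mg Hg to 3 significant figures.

Residence time τ = M₀/F₀ = 0.9942 yr. The eventual steady state is M_∞ = M₀·(F₁/F₀) = 3753 × 7308/3775 = 7265.4 Mg Hg.
The anomaly ΔM(t) = M(t) − M_∞ decays as ΔM₀·e^(−t/τ) with ΔM₀ = 3753 − 7265.4 = −3512 Mg Hg.
At t = 1.18 yr, e^(−t/τ) = e^(−1.187) = 0.3052, so ΔM = −1072 Mg Hg and M = 7265.4 − 1072 = 6193.6 Mg Hg.

6190 Mg Hg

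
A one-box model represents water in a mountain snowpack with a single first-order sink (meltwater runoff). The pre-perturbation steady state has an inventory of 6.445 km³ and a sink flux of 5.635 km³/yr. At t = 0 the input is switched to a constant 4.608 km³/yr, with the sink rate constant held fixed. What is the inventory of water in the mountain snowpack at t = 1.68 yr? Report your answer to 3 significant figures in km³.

τ = M₀/F₀ = 6.445/5.635 = 1.144 yr; rate constant k = 1/τ.
New steady state M_∞ = F₁/k = F₁·τ = 4.608 × 1.144 = 5.2704 km³.
M(t) = M_∞ + (M₀ − M_∞)·e^(−t/τ); t/τ = 1.68/1.144 = 1.469, so e^(−t/τ) = 0.2302.
M(t) = 5.2704 + 1.175 × 0.2302 = 5.5408 km³.

5.54 km³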